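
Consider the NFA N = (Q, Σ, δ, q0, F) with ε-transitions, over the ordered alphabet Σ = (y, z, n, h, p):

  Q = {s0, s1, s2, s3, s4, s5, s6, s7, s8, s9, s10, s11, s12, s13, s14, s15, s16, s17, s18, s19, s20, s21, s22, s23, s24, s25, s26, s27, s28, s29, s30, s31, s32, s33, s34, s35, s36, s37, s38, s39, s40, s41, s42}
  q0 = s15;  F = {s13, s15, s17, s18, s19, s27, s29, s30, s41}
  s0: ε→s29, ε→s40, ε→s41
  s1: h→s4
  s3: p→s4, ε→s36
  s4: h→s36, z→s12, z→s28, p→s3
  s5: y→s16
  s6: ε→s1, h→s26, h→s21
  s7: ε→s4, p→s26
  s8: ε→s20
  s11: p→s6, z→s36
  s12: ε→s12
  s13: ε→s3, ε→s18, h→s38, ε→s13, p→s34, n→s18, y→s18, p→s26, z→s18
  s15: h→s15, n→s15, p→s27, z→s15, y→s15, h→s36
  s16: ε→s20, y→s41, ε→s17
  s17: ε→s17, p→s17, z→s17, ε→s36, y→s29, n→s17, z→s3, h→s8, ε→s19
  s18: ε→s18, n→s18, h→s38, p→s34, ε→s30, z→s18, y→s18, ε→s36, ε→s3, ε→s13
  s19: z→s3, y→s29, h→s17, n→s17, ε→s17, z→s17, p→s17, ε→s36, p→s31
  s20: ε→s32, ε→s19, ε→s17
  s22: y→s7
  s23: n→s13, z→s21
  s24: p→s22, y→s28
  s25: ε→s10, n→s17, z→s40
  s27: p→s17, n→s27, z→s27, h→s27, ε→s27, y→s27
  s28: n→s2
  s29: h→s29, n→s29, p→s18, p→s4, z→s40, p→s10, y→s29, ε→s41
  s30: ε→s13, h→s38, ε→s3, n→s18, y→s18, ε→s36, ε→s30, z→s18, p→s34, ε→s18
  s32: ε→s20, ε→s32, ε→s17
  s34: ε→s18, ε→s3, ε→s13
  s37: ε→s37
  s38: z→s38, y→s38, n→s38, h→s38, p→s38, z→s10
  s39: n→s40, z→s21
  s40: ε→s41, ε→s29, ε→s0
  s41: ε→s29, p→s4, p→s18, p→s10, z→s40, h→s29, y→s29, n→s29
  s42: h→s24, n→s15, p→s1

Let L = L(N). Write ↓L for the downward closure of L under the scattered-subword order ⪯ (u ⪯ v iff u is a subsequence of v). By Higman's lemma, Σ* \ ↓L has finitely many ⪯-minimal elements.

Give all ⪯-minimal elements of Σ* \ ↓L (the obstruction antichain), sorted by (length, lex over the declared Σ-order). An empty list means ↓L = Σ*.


|Q|=43, |F|=9, |δ|=131 (45 ε).
min D↑ (6 st, q0=0, F={5}): 0:y→0,z→0,n→0,h→0,p→1 1:y→1,z→1,n→1,h→1,p→2 2:y→3,z→2,n→2,h→2,p→2 3:y→3,z→3,n→3,h→3,p→4 4:y→4,z→4,n→4,h→5,p→4 5:y→5,z→5,n→5,h→5,p→5 (ε-aug+det+¬).
'ppyph': N↓-sim [25, 24, 23, 17, 13, 3] end={s10,s36,s38} ∉↓L; 5/5 del acc.
1 minimals (antichain).

min(Σ*\↓L) = [ppyph].


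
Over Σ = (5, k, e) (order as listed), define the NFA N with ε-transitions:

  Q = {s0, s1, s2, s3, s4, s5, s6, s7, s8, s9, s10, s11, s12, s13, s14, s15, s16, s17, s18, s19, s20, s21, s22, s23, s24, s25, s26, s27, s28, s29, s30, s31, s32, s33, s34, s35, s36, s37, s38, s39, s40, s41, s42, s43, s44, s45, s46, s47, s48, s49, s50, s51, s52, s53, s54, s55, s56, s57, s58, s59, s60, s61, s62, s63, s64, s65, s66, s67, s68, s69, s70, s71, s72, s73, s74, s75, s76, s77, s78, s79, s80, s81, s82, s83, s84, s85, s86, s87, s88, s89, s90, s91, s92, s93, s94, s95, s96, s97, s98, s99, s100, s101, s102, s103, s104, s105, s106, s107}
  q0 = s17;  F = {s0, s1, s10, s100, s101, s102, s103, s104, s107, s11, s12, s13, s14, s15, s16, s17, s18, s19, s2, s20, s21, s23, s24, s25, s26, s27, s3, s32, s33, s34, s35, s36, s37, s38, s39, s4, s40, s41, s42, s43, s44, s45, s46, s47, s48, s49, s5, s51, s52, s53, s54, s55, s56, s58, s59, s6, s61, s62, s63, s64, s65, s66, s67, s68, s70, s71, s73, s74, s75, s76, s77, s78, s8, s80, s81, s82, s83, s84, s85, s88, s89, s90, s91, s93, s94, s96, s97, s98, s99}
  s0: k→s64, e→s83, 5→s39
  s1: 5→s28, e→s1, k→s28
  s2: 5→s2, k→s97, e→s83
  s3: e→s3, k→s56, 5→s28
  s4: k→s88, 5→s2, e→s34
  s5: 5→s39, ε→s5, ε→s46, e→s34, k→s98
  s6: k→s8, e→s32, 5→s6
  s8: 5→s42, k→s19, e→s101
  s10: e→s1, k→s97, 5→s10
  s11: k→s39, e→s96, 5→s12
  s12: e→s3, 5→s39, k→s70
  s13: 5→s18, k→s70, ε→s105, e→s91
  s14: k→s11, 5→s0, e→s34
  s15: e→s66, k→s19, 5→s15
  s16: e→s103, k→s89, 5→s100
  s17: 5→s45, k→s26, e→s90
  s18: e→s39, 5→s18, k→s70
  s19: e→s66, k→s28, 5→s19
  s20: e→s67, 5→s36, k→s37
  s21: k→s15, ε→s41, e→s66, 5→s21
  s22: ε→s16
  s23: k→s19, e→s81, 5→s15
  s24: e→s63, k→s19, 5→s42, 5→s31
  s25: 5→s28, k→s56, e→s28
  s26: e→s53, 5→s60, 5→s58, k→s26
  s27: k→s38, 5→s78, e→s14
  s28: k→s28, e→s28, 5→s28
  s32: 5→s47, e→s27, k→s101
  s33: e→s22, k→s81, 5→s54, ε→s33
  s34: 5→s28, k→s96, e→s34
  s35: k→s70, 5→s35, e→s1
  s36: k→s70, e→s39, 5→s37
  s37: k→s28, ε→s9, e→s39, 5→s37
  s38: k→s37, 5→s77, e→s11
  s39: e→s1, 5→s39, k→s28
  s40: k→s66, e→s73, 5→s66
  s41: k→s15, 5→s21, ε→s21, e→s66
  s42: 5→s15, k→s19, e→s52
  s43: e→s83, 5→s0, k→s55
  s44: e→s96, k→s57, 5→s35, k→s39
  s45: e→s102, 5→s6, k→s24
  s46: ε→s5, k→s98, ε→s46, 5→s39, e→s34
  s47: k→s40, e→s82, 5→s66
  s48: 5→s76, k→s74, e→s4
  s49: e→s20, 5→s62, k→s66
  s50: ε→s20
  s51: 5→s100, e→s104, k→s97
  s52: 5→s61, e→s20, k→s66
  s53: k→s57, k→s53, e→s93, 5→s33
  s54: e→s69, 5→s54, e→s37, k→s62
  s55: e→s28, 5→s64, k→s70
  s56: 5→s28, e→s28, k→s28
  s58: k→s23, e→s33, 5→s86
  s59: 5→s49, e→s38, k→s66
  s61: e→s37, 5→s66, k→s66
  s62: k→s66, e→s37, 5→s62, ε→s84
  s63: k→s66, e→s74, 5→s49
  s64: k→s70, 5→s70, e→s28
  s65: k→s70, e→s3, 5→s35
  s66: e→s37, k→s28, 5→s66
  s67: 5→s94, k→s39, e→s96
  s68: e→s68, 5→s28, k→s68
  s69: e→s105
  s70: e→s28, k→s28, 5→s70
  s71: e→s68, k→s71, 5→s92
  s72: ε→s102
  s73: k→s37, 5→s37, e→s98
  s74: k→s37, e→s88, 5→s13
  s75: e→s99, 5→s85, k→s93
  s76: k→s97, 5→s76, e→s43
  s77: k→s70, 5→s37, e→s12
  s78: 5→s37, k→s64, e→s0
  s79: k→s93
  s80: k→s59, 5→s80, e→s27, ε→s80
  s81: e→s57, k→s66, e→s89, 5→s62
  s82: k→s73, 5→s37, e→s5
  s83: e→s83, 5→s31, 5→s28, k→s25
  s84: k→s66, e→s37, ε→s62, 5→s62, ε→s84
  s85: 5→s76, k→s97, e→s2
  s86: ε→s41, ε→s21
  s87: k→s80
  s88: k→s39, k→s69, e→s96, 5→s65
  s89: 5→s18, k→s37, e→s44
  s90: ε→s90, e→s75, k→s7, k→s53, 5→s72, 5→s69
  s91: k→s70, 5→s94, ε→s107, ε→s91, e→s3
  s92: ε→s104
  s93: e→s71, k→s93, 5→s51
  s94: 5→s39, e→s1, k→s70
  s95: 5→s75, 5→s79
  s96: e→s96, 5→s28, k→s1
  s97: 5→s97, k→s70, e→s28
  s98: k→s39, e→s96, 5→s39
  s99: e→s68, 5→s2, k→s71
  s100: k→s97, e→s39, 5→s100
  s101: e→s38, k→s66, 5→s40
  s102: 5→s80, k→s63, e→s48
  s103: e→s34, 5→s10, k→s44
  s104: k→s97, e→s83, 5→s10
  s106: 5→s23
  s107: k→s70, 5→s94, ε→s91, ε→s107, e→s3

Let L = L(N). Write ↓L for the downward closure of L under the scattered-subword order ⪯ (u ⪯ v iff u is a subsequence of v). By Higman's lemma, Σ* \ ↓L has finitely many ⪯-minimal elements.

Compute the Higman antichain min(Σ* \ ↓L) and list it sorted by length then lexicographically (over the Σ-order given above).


|Q|=108, |F|=89, |δ|=310 (24 ε).
min D↑ (86 st, q0=0, F={28}): 0:5→1,k→2,e→3 1:5→4,k→5,e→6 2:5→7,k→2,e→8 3:5→6,k→8,e→9 4:5→4,k→10,e→11 5:5→12,k→13,e→14 6:5→15,k→14,e→16 7:5→17,k→18,e→19 8:5→19,k→8,e→20 9:5→21,k→20,e→22 10:5→12,k→13,e→23 11:5→24,k→23,e→25 12:5→26,k→13,e→27 13:5→13,k→28,e→29 14:5→30,k→29,e→31 15:5→15,k→32,e→25 16:5→33,k→31,e→34 17:5→17,k→26,e→29 18:5→26,k→13,e→35 19:5→36,k→35,e→37 20:5→38,k→20,e→39 21:5→33,k→40,e→41 22:5→41,k→39,e→42 23:5→43,k→29,e→44 24:5→29,k→43,e→45 25:5→46,k→44,e→47 26:5→26,k→13,e→29 27:5→48,k→29,e→49 28:5→28,k→28,e→28 29:5→29,k→28,e→50 30:5→51,k→29,e→49 31:5→52,k→50,e→53 32:5→30,k→29,e→44 33:5→33,k→40,e→54 34:5→41,k→53,e→55 35:5→51,k→29,e→56 36:5→36,k→51,e→50 37:5→57,k→56,e→58 38:5→57,k→40,e→59 39:5→59,k→39,e→42 40:5→40,k→60,e→28 41:5→41,k→40,e→61 42:5→28,k→42,e→42 43:5→29,k→29,e→62 44:5→63,k→50,e→64 45:5→50,k→62,e→65 46:5→50,k→66,e→67 47:5→67,k→64,e→55 48:5→29,k→29,e→50 49:5→68,k→50,e→69 50:5→50,k→28,e→70 51:5→51,k→29,e→50 52:5→71,k→60,e→72 53:5→73,k→70,e→74 54:5→67,k→75,e→61 55:5→28,k→74,e→55 56:5→71,k→50,e→76 57:5→57,k→40,e→70 58:5→77,k→76,e→55 59:5→77,k→40,e→61 60:5→60,k→28,e→28 61:5→28,k→78,e→61 62:5→50,k→50,e→79 63:5→50,k→60,e→80 64:5→80,k→70,e→74 65:5→70,k→79,e→55 66:5→60,k→60,e→28 67:5→70,k→66,e→61 68:5→50,k→60,e→70 69:5→81,k→70,e→74 70:5→70,k→28,e→82 71:5→71,k→60,e→70 72:5→81,k→60,e→83 73:5→84,k→60,e→83 74:5→28,k→82,e→74 75:5→66,k→60,e→28 76:5→84,k→70,e→74 77:5→77,k→40,e→82 78:5→28,k→85,e→28 79:5→70,k→70,e→74 80:5→70,k→60,e→83 81:5→70,k→60,e→82 82:5→28,k→28,e→82 83:5→28,k→85,e→83 84:5→84,k→60,e→82 85:5→28,k→28,e→28 [Hopcroft].
'5kkk': |S_i|=[101, 91, 54, 12, 1] end={s28} rej; 4/4 deletions ∈↓L.
'k55ek': N↓-sim [101, 77, 61, 26, 8, 1] end={s28} ∉↓L; 5/5 deletions ∈↓L.
'ee5ke': run [101, 86, 65, 36, 7, 1] end={s28} — reject; 5/5 single-dels accept.
'eeee5': |S_i|=[101, 86, 65, 42, 11, 2] end={s28,s31} — reject; 5/5 del acc.
'55e55k': |S_i|=[101, 91, 67, 44, 29, 8, 1] end={s28} — reject; 6/6 del acc.
5 words, ⪯-incomp.

min(Σ*\↓L) = [5kkk, k55ek, ee5ke, eeee5, 55e55k].


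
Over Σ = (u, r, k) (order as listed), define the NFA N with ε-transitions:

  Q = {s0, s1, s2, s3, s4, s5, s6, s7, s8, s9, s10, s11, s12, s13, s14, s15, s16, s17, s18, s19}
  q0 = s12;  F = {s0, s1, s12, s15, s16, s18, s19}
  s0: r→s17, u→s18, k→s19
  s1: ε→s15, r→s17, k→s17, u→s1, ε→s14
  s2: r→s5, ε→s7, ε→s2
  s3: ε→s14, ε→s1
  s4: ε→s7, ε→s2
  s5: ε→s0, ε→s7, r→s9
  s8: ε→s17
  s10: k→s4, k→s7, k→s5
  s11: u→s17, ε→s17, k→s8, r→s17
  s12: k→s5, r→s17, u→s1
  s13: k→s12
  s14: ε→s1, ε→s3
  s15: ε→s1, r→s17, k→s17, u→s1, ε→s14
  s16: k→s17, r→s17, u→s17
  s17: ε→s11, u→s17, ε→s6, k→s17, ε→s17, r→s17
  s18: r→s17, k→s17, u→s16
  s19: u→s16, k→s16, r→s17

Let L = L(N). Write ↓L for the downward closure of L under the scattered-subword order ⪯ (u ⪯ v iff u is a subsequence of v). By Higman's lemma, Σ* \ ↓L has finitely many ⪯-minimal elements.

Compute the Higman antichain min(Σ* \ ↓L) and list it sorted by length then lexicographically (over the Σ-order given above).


|Q|=20, |F|=7, |δ|=52 (19 ε).
min D↑ (7 st, q0=0, F={2}): 0:u→1,r→2,k→3 1:u→1,r→2,k→2 2:u→2,r→2,k→2 3:u→4,r→2,k→5 4:u→6,r→2,k→2 5:u→6,r→2,k→6 6:u→2,r→2,k→2.
'r': |S_i|=[16, 5] end={s11,s17,s6,s8,s9} ∉↓L; 1/1 deletions ∈↓L.
'uk': |S_i|=[16, 10, 4] end={s11,s17,s6,s8} ∉↓L; 2/2 single-dels accept.
'kuuu': |S_i|=[16, 11, 6, 5, 4] end={s11,s17,s6,s8} rej; 4/4 deletions ∈↓L.
'kkuu': run [16, 11, 6, 5, 4] end={s11,s17,s6,s8} rej; 4/4 single-dels accept.
'kkku': |S_i|=[16, 11, 6, 5, 4] end={s11,s17,s6,s8} — reject; 4/4 single-dels accept.
'kkkk': run [16, 11, 6, 5, 4] end={s11,s17,s6,s8} — reject; 4/4 deletions ∈↓L.
6 words, ⪯-incomp.

min(Σ*\↓L) = [r, uk, kuuu, kkuu, kkku, kkkk].


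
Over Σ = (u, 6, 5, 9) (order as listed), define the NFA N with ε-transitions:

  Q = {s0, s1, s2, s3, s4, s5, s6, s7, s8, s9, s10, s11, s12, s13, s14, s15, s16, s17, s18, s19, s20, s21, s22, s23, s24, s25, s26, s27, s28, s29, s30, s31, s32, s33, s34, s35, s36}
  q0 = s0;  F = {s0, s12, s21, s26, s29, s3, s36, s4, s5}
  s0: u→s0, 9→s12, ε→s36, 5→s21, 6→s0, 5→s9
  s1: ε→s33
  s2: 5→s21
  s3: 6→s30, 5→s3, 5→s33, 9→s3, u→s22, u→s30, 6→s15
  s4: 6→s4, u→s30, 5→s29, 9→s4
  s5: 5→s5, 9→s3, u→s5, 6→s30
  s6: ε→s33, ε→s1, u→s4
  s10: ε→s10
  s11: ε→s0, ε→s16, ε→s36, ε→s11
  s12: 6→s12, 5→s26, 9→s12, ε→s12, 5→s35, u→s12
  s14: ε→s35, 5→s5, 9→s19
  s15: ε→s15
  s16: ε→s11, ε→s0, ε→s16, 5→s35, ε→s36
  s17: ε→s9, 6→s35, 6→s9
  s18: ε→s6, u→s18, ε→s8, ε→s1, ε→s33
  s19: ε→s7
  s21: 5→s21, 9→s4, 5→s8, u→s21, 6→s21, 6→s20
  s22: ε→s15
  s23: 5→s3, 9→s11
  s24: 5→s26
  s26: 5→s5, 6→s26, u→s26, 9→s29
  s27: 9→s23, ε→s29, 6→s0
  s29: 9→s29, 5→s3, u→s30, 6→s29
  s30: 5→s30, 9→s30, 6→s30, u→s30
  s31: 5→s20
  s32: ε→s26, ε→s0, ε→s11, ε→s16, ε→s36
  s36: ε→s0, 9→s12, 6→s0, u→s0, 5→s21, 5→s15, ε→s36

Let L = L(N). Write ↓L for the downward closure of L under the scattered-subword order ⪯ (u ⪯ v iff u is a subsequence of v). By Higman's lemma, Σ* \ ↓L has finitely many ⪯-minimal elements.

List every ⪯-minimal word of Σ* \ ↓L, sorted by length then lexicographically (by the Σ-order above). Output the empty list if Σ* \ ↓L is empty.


Antichain: [59u, 9556].

|Q|=37, |F|=9, |δ|=93 (31 ε).
min D↑ (9 st, q0=0, F={5}): 0:u→0,6→0,5→1,9→2 1:u→1,6→1,5→1,9→3 2:u→2,6→2,5→4,9→2 3:u→5,6→3,5→6,9→3 4:u→4,6→4,5→7,9→6 5:u→5,6→5,5→5,9→5 6:u→5,6→6,5→8,9→6 7:u→7,6→5,5→7,9→8 8:u→5,6→5,5→8,9→8 [Hopcroft].
'59u': run [17, 14, 7, 3] end={s15,s22,s30} — reject; 3/3 del acc.
'9556': |S_i|=[17, 11, 9, 6, 2] end={s15,s30} rej; 4/4 del acc.
2 minimals (antichain).


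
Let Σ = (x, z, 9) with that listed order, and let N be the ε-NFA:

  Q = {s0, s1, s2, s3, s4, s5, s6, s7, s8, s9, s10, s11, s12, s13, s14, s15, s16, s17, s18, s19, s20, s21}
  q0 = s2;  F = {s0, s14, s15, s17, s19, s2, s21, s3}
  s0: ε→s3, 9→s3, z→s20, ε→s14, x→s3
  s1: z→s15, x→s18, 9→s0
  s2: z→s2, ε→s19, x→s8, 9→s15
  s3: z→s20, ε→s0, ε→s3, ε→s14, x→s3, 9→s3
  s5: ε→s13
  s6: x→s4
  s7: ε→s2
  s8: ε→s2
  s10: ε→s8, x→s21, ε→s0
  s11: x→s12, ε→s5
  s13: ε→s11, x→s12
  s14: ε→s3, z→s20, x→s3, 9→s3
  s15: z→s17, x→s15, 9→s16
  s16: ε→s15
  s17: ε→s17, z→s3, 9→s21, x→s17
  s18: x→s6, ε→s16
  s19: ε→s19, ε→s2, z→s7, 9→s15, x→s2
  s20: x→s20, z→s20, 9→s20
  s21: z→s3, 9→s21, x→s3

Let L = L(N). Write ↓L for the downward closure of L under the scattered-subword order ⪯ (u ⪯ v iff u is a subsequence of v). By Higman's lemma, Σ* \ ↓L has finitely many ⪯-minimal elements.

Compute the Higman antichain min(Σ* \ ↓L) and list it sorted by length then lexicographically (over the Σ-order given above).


|Q|=22, |F|=8, |δ|=54 (19 ε).
min D↑ (6 st, q0=0, F={5}): 0:x→0,z→0,9→1 1:x→1,z→2,9→1 2:x→2,z→3,9→4 3:x→3,z→5,9→3 4:x→3,z→3,9→4 5:x→5,z→5,9→5 [Hopcroft].
'9zzz': run [12, 8, 6, 4, 1] end={s20} rej; 4/4 single-dels accept.
'9z9xz': run [12, 8, 6, 5, 4, 1] end={s20} — reject; 5/5 del acc.
2 words, ⪯-incomp.

min(Σ*\↓L) = [9zzz, 9z9xz].


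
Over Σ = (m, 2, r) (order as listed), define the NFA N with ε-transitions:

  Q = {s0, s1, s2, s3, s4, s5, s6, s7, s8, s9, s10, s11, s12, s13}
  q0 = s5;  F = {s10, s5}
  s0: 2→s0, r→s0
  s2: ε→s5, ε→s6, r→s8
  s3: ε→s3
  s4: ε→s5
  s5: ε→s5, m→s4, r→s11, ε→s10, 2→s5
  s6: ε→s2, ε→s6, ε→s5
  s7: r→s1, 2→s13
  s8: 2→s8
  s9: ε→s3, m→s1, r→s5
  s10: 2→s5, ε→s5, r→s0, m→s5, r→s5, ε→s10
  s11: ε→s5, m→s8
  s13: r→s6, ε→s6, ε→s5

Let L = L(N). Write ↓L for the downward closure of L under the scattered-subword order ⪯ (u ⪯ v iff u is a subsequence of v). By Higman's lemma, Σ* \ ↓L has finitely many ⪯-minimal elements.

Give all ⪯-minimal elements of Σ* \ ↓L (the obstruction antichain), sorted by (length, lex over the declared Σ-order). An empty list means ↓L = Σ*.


|Q|=14, |F|=2, |δ|=32 (15 ε).
min D↑ (1 st, q0=0, F={}): 0:m→0,2→0,r→0.
L(D↑) = ∅ ⇒ ↓L = Σ*.

Antichain: [].


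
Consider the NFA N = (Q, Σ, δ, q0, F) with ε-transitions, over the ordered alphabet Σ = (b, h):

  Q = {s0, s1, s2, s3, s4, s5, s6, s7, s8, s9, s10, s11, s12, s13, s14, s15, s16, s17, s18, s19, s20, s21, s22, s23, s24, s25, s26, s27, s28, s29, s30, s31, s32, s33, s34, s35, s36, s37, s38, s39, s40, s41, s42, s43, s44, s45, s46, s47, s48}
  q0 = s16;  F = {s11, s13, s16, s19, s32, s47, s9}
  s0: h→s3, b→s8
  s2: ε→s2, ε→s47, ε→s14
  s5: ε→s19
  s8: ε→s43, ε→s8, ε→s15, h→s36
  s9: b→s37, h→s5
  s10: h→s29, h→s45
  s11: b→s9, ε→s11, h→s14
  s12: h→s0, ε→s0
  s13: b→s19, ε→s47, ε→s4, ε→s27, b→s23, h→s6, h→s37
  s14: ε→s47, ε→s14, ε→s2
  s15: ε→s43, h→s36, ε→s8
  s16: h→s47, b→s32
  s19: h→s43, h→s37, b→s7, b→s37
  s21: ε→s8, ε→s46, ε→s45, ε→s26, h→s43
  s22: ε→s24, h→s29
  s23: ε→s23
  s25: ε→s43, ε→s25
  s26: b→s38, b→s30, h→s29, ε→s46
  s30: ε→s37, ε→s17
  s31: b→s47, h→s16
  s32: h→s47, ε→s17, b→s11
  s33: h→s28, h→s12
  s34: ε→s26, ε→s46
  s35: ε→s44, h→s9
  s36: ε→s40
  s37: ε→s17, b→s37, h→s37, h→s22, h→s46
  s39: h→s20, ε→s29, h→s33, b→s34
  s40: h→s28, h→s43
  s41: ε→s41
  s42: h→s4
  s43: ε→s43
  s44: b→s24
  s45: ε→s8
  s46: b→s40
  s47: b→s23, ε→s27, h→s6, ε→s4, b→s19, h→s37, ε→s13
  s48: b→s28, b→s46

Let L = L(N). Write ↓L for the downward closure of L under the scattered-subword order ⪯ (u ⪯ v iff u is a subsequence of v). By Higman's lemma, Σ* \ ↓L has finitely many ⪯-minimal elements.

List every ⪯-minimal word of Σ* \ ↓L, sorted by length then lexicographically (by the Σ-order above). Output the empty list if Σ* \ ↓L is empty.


Antichain: [hh, hbb, bbbb].

|Q|=49, |F|=7, |δ|=92 (41 ε).
min D↑ (7 st, q0=0, F={5}): 0:b→1,h→2 1:b→3,h→2 2:b→4,h→5 3:b→6,h→2 4:b→5,h→5 5:b→5,h→5 6:b→5,h→4 (ε-aug+det+¬).
'hh': N↓-sim [24, 20, 10] end={s17,s22,s24,s28,s29,s37,s40,s43,s46,s6} ∉↓L; 2/2 del acc.
'hbb': |S_i|=[24, 20, 12, 10] end={s17,s22,s24,s28,s29,s37,s40,s43,s46,s7} ∉↓L; 3/3 del acc.
'bbbb': run [24, 23, 22, 14, 10] end={s17,s22,s24,s28,s29,s37,s40,s43,s46,s7} ∉↓L; 4/4 single-dels accept.
3 minimals (antichain).


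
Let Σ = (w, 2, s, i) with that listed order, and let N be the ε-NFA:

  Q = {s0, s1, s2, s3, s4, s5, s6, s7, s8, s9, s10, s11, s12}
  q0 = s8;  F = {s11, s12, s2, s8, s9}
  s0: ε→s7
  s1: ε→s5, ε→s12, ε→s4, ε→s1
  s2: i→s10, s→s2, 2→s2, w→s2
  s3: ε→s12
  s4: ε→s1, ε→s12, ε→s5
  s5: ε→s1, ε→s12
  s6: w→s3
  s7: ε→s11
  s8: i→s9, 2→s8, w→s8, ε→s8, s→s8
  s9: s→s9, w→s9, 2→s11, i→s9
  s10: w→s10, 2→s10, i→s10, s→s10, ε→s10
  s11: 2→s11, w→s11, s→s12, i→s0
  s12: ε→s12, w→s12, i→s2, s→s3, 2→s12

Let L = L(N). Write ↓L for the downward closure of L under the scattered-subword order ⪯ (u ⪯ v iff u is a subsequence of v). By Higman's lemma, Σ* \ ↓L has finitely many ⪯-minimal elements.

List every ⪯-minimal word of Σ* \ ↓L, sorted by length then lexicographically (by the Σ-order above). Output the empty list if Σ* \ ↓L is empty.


min(Σ*\↓L) = [i2sii].

|Q|=13, |F|=5, |δ|=40 (15 ε).
min D↑ (6 st, q0=0, F={5}): 0:w→0,2→0,s→0,i→1 1:w→1,2→2,s→1,i→1 2:w→2,2→2,s→3,i→2 3:w→3,2→3,s→3,i→4 4:w→4,2→4,s→4,i→5 5:w→5,2→5,s→5,i→5 [Hopcroft].
'i2sii': |S_i|=[9, 8, 7, 4, 2, 1] end={s10} rej; 5/5 del acc.
1 minimals (antichain).


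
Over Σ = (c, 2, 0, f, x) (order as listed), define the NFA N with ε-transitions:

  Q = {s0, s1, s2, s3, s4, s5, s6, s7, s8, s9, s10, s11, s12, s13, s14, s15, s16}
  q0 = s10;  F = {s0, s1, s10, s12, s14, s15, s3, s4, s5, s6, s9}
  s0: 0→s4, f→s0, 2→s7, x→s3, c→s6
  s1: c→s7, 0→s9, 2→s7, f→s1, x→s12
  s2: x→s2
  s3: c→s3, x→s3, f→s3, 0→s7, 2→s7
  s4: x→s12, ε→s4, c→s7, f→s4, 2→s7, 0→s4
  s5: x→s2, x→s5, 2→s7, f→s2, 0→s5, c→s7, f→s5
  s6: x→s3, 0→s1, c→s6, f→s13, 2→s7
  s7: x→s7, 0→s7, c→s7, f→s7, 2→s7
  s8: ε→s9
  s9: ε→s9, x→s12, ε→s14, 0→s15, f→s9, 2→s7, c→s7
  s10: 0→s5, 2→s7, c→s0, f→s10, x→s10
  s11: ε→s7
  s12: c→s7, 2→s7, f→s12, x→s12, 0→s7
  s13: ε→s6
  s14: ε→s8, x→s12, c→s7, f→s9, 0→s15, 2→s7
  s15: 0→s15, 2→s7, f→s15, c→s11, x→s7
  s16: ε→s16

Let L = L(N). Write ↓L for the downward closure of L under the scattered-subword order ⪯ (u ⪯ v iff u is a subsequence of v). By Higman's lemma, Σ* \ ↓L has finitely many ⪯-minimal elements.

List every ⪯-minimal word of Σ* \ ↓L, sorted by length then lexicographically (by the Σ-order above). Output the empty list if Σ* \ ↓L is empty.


A = [2, 0c, cx0, cc000x].

|Q|=17, |F|=11, |δ|=71 (8 ε).
min D↑ (11 st, q0=0, F={2}): 0:c→1,2→2,0→3,f→0,x→0 1:c→4,2→2,0→5,f→1,x→6 2:c→2,2→2,0→2,f→2,x→2 3:c→2,2→2,0→3,f→3,x→3 4:c→4,2→2,0→7,f→4,x→6 5:c→2,2→2,0→5,f→5,x→8 6:c→6,2→2,0→2,f→6,x→6 7:c→2,2→2,0→9,f→7,x→8 8:c→2,2→2,0→2,f→8,x→8 9:c→2,2→2,0→10,f→9,x→8 10:c→2,2→2,0→10,f→10,x→2 [Hopcroft].
'2': run [16, 1] end={s7} — reject; 1/1 single-dels accept.
'0c': |S_i|=[16, 11, 2] end={s11,s7} rej; 2/2 del acc.
'cx0': run [16, 13, 3, 1] end={s7} rej; 3/3 del acc.
'cc000x': |S_i|=[16, 13, 11, 8, 7, 3, 1] end={s7} rej; 6/6 del acc.
4 minimals (antichain).


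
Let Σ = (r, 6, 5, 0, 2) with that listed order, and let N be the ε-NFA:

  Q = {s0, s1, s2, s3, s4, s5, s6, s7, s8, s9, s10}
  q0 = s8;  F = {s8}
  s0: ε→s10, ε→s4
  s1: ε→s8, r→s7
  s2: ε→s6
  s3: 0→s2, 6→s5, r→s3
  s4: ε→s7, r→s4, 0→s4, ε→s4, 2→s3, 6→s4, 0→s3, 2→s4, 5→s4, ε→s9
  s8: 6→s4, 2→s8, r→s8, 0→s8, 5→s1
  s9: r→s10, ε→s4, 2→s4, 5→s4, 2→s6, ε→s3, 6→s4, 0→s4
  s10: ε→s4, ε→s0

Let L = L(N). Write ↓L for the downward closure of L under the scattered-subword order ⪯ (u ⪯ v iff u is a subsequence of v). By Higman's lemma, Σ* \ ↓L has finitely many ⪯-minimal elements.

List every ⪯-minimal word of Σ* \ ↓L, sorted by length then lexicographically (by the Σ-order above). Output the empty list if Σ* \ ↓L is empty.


A = [6].

|Q|=11, |F|=1, |δ|=33 (11 ε).
min D↑ (2 st, q0=0, F={1}): 0:r→0,6→1,5→0,0→0,2→0 1:r→1,6→1,5→1,0→1,2→1.
'6': |S_i|=[11, 9] end={s0,s10,s2,s3,s4,s5,s6,s7,s9} ∉↓L; 1/1 del acc.
1 words, ⪯-incomp.


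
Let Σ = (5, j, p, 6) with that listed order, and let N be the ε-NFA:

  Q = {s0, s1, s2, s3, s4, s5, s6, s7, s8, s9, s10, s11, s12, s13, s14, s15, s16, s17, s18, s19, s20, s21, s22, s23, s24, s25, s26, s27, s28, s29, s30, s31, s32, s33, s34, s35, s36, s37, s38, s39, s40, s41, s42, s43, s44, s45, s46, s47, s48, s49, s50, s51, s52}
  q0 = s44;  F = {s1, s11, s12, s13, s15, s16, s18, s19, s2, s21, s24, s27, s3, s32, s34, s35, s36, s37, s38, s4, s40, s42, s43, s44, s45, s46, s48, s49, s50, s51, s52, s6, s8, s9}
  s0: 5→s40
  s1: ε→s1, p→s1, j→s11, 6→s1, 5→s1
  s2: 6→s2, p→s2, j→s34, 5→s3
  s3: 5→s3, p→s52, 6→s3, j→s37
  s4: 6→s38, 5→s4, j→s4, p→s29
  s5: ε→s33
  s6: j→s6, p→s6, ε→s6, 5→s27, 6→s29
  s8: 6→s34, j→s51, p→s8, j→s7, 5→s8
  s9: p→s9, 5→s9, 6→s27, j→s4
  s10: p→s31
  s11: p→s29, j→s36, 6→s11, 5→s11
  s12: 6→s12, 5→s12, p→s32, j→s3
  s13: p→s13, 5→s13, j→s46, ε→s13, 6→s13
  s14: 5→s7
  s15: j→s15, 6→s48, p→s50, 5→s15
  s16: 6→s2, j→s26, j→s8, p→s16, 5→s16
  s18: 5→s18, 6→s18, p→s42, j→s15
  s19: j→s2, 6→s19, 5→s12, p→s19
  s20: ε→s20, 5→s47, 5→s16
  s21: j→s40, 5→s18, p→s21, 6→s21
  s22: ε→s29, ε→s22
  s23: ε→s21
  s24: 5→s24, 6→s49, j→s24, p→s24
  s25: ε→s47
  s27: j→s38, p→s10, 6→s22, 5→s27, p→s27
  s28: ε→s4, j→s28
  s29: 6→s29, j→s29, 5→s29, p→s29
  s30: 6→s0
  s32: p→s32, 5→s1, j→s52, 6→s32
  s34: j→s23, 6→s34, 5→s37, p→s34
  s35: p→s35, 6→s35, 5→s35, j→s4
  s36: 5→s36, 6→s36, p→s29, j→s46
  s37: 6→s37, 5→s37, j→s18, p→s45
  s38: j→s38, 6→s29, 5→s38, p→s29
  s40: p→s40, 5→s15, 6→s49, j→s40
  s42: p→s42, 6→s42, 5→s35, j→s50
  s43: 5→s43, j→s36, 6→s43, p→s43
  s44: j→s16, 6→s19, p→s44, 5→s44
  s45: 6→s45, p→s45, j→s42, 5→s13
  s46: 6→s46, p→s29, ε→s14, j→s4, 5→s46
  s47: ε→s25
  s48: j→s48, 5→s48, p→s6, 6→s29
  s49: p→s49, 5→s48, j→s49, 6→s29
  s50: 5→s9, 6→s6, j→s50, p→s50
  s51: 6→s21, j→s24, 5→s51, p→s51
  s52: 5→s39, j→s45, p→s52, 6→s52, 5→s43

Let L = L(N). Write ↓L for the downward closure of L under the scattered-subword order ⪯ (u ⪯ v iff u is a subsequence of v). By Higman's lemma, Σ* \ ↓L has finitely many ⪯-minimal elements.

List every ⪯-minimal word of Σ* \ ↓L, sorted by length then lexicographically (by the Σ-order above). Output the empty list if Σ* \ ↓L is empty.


|Q|=53, |F|=34, |δ|=163 (12 ε).
min D↑ (35 st, q0=0, F={22}): 0:5→0,j→1,p→0,6→2 1:5→1,j→3,p→1,6→4 2:5→5,j→4,p→2,6→2 3:5→3,j→6,p→3,6→7 4:5→8,j→7,p→4,6→4 5:5→5,j→8,p→9,6→5 6:5→6,j→10,p→6,6→11 7:5→12,j→11,p→7,6→7 8:5→8,j→12,p→13,6→8 9:5→14,j→13,p→9,6→9 10:5→10,j→10,p→10,6→15 11:5→16,j→17,p→11,6→11 12:5→12,j→16,p→18,6→12 13:5→19,j→18,p→13,6→13 14:5→14,j→20,p→14,6→14 15:5→21,j→15,p→15,6→22 16:5→16,j→23,p→24,6→16 17:5→23,j→17,p→17,6→15 18:5→25,j→24,p→18,6→18 19:5→19,j→26,p→19,6→19 20:5→20,j→26,p→22,6→20 21:5→21,j→21,p→27,6→22 22:5→22,j→22,p→22,6→22 23:5→23,j→23,p→28,6→21 24:5→29,j→28,p→24,6→24 25:5→25,j→30,p→25,6→25 26:5→26,j→30,p→22,6→26 27:5→31,j→27,p→27,6→22 28:5→32,j→28,p→28,6→27 29:5→29,j→33,p→29,6→29 30:5→30,j→33,p→22,6→30 31:5→31,j→34,p→31,6→22 32:5→32,j→33,p→32,6→31 33:5→33,j→33,p→22,6→34 34:5→34,j→34,p→22,6→22 (ε-aug+det+¬).
'jjjj66': |S_i|=[43, 38, 31, 24, 15, 9, 2] end={s22,s29} — reject; 6/6 single-dels accept.
'65p5jp': N↓-sim [43, 37, 30, 24, 18, 8, 1] end={s29} ∉↓L; 6/6 single-dels accept.
2 words, ⪯-incomp.

Antichain: [jjjj66, 65p5jp].


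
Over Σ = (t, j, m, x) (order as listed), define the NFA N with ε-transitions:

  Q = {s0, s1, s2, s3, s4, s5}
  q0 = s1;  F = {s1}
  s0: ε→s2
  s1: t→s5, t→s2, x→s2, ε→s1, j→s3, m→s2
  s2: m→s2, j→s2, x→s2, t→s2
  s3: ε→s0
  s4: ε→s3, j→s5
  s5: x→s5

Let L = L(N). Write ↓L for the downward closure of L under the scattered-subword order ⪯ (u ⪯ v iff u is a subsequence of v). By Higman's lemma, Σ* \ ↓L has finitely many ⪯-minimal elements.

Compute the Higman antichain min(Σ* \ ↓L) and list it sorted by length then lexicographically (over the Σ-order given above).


|Q|=6, |F|=1, |δ|=15 (4 ε).
min D↑ (2 st, q0=0, F={1}): 0:t→1,j→1,m→1,x→1 1:t→1,j→1,m→1,x→1 [Hopcroft].
't': |S_i|=[5, 2] end={s2,s5} — reject; 1/1 del acc.
'j': |S_i|=[5, 3] end={s0,s2,s3} — reject; 1/1 del acc.
'm': |S_i|=[5, 1] end={s2} rej; 1/1 del acc.
'x': |S_i|=[5, 2] end={s2,s5} ∉↓L; 1/1 deletions ∈↓L.
4 obstructions.

A = [t, j, m, x].


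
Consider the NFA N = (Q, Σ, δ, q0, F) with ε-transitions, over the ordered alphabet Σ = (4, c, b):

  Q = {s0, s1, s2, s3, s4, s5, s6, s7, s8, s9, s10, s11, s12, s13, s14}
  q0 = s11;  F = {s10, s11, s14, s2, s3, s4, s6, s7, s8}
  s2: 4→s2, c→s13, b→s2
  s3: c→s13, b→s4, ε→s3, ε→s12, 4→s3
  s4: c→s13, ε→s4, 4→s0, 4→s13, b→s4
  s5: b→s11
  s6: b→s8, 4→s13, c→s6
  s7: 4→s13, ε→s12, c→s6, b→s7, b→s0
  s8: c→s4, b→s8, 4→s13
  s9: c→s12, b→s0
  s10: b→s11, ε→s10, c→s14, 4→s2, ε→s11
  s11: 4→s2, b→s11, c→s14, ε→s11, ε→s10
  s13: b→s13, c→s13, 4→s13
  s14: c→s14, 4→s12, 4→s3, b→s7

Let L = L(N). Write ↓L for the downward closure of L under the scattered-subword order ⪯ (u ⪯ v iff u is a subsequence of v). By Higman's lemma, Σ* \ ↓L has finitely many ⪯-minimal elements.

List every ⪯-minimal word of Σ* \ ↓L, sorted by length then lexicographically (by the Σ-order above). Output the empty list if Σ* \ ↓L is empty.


|Q|=15, |F|=9, |δ|=44 (8 ε).
min D↑ (9 st, q0=0, F={3}): 0:4→1,c→2,b→0 1:4→1,c→3,b→1 2:4→4,c→2,b→5 3:4→3,c→3,b→3 4:4→4,c→3,b→6 5:4→3,c→7,b→5 6:4→3,c→3,b→6 7:4→3,c→7,b→8 8:4→3,c→6,b→8.
'4c': N↓-sim [12, 6, 1] end={s13} — reject; 2/2 del acc.
'cb4': N↓-sim [12, 9, 7, 2] end={s0,s13} — reject; 3/3 deletions ∈↓L.
'cbcbcc': run [12, 9, 7, 5, 4, 3, 1] end={s13} — reject; 6/6 single-dels accept.
3 obstructions.

min(Σ*\↓L) = [4c, cb4, cbcbcc].


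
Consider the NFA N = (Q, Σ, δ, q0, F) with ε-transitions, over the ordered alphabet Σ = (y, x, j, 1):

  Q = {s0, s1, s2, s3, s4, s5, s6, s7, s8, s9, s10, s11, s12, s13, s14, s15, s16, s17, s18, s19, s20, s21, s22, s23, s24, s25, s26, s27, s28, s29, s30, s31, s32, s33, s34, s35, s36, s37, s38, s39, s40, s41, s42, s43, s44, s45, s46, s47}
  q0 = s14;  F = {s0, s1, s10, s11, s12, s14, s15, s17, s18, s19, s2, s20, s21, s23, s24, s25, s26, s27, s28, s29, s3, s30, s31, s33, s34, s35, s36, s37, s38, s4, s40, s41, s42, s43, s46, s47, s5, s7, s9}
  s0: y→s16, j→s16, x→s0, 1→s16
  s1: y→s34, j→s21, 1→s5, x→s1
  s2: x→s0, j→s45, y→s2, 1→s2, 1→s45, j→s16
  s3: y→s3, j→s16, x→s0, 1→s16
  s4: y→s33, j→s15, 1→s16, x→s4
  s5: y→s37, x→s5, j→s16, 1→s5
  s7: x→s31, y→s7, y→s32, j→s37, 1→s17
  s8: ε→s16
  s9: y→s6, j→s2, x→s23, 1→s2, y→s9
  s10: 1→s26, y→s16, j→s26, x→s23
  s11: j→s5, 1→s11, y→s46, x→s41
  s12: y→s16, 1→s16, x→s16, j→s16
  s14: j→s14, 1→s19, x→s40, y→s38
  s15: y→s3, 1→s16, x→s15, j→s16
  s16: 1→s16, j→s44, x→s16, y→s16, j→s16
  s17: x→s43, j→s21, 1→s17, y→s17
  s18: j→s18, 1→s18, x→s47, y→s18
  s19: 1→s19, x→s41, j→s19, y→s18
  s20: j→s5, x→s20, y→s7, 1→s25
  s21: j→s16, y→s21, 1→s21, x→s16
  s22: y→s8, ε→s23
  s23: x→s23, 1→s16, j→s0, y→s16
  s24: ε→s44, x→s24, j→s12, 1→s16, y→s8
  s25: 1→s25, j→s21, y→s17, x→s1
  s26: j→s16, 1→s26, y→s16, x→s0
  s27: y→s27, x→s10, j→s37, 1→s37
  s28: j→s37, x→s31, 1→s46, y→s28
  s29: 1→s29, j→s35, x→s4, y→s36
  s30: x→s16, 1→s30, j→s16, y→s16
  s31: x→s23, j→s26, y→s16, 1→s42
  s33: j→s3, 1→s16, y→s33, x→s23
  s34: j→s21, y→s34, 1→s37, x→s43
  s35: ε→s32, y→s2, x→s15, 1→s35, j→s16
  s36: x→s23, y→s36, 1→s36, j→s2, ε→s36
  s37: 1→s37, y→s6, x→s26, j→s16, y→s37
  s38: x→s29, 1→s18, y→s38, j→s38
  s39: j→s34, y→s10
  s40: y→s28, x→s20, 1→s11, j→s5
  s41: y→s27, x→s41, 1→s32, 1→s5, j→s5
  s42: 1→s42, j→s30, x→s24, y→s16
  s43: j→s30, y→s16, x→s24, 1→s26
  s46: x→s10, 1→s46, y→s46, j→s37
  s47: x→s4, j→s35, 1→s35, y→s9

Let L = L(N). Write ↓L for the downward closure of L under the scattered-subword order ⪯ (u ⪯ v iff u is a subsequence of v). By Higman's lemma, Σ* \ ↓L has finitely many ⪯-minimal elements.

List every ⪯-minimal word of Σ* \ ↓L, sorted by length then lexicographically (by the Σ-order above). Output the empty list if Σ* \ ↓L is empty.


|Q|=48, |F|=39, |δ|=175 (5 ε).
min D↑ (40 st, q0=0, F={20}): 0:y→1,x→2,j→0,1→3 1:y→1,x→4,j→1,1→5 2:y→6,x→7,j→8,1→9 3:y→5,x→10,j→3,1→3 4:y→11,x→12,j→13,1→4 5:y→5,x→14,j→5,1→5 6:y→6,x→15,j→16,1→17 7:y→18,x→7,j→8,1→19 8:y→16,x→8,j→20,1→8 9:y→17,x→10,j→8,1→9 10:y→21,x→10,j→8,1→8 11:y→11,x→22,j→23,1→11 12:y→24,x→12,j→25,1→20 13:y→23,x→25,j→20,1→13 14:y→26,x→12,j→13,1→13 15:y→20,x→22,j→27,1→28 16:y→16,x→27,j→20,1→16 17:y→17,x→29,j→16,1→17 18:y→18,x→15,j→16,1→30 19:y→30,x→31,j→32,1→19 20:y→20,x→20,j→20,1→20 21:y→21,x→29,j→16,1→16 22:y→20,x→22,j→33,1→20 23:y→23,x→33,j→20,1→23 24:y→24,x→22,j→34,1→20 25:y→34,x→25,j→20,1→20 26:y→26,x→22,j→23,1→23 27:y→20,x→33,j→20,1→27 28:y→20,x→35,j→36,1→28 29:y→20,x→22,j→27,1→27 30:y→30,x→37,j→32,1→30 31:y→38,x→31,j→32,1→8 32:y→32,x→20,j→20,1→32 33:y→20,x→33,j→20,1→20 34:y→34,x→33,j→20,1→20 35:y→20,x→35,j→39,1→20 36:y→20,x→20,j→20,1→36 37:y→20,x→35,j→36,1→27 38:y→38,x→37,j→32,1→16 39:y→20,x→20,j→20,1→20 [Hopcroft].
'xjj': N↓-sim [45, 41, 16, 3] end={s16,s44,s45} rej; 3/3 single-dels accept.
'yxx1': run [45, 36, 26, 11, 2] end={s16,s44} ∉↓L; 4/4 del acc.
'xyxy': |S_i|=[45, 41, 29, 13, 3] end={s16,s44,s8} ∉↓L; 4/4 del acc.
'1x1j': |S_i|=[45, 38, 29, 15, 3] end={s16,s44,s45} rej; 4/4 del acc.
'xx1jx': |S_i|=[45, 41, 30, 19, 5, 2] end={s16,s44} ∉↓L; 5/5 single-dels accept.
5 words, ⪯-incomp.

min(Σ*\↓L) = [xjj, yxx1, xyxy, 1x1j, xx1jx].


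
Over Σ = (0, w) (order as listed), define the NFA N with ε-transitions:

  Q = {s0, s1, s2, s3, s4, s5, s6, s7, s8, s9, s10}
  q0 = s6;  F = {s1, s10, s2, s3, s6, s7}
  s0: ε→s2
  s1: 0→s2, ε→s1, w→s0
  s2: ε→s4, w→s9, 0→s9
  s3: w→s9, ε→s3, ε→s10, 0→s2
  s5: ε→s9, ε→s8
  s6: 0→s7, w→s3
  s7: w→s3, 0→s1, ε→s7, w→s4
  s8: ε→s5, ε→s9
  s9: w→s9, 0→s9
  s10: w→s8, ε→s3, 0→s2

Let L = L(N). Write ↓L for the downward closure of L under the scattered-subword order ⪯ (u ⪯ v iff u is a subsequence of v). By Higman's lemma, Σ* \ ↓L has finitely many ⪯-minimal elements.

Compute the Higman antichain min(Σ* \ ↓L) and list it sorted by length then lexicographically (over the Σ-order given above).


A = [ww, w00, 0000, 000w, 00w0].

|Q|=11, |F|=6, |δ|=26 (11 ε).
min D↑ (6 st, q0=0, F={5}): 0:0→1,w→2 1:0→3,w→2 2:0→4,w→5 3:0→4,w→4 4:0→5,w→5 5:0→5,w→5 (ε-aug+det+¬).
'ww': N↓-sim [11, 8, 3] end={s5,s8,s9} — reject; 2/2 single-dels accept.
'w00': N↓-sim [11, 8, 3, 1] end={s9} — reject; 3/3 single-dels accept.
'0000': run [11, 10, 5, 3, 1] end={s9} — reject; 4/4 single-dels accept.
'000w': run [11, 10, 5, 3, 1] end={s9} — reject; 4/4 single-dels accept.
'00w0': N↓-sim [11, 10, 5, 4, 1] end={s9} ∉↓L; 4/4 del acc.
5 minimals (antichain).


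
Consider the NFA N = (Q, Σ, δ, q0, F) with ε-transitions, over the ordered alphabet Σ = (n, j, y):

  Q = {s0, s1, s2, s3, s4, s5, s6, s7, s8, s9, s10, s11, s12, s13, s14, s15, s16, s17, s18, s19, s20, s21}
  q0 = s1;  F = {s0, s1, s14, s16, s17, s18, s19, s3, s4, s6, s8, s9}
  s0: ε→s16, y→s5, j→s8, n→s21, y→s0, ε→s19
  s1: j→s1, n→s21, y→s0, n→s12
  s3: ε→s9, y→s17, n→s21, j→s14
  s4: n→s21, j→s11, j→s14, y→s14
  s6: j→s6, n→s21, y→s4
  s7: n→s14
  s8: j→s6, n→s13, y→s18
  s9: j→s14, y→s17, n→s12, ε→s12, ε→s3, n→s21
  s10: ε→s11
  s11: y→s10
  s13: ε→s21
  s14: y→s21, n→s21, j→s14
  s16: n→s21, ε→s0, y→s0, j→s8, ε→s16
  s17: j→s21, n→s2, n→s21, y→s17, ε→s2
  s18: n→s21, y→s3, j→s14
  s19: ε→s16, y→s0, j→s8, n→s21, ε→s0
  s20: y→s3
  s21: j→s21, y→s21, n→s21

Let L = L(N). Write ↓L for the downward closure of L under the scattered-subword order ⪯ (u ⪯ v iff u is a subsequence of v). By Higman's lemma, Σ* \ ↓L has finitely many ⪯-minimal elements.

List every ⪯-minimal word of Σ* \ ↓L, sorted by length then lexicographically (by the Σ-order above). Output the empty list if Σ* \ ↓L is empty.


Antichain: [n, yjyjy, yjjyyy, yjyyyj].

|Q|=22, |F|=12, |δ|=59 (12 ε).
min D↑ (10 st, q0=0, F={1}): 0:n→1,j→0,y→2 1:n→1,j→1,y→1 2:n→1,j→3,y→2 3:n→1,j→4,y→5 4:n→1,j→4,y→6 5:n→1,j→7,y→8 6:n→1,j→7,y→7 7:n→1,j→7,y→1 8:n→1,j→7,y→9 9:n→1,j→1,y→9 [Hopcroft].
'n': run [19, 4] end={s12,s13,s2,s21} — reject; 1/1 single-dels accept.
'yjyjy': |S_i|=[19, 18, 14, 11, 4, 3] end={s10,s11,s21} — reject; 5/5 del acc.
'yjjyyy': run [19, 18, 14, 6, 5, 4, 3] end={s10,s11,s21} ∉↓L; 6/6 deletions ∈↓L.
'yjyyyj': |S_i|=[19, 18, 14, 11, 9, 5, 1] end={s21} — reject; 6/6 single-dels accept.
4 words, ⪯-incomp.


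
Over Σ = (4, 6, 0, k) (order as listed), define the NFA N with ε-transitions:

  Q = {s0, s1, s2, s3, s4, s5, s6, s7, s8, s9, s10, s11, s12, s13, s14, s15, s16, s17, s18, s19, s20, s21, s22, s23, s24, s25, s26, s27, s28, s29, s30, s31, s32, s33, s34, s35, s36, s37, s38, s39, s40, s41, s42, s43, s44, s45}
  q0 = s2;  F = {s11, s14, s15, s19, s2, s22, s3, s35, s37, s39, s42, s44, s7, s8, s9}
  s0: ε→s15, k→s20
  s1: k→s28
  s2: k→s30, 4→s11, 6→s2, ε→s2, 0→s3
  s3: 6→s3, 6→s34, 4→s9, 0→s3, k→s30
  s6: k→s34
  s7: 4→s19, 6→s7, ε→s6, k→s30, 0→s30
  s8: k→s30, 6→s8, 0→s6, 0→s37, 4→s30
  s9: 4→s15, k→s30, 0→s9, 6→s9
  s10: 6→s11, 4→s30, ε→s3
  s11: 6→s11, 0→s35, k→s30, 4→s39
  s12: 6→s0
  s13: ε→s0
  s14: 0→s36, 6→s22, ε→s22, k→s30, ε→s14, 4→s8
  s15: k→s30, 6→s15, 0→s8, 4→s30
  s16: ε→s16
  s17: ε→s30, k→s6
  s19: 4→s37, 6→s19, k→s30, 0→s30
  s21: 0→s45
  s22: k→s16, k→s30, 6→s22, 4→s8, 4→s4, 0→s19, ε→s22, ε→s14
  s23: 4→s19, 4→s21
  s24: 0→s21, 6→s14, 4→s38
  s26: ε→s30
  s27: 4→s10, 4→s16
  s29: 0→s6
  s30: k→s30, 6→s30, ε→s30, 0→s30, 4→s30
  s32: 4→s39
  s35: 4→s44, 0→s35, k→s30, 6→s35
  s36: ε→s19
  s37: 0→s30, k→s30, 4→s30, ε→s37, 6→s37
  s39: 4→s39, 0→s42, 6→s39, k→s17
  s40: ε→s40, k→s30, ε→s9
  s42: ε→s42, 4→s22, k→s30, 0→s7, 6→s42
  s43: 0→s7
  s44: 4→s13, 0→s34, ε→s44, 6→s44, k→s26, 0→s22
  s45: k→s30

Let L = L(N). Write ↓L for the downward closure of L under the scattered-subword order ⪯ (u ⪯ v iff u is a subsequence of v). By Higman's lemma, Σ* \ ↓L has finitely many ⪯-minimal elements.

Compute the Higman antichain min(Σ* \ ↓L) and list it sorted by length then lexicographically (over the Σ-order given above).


Antichain: [k, 0444, 44000].

|Q|=46, |F|=15, |δ|=108 (19 ε).
min D↑ (15 st, q0=0, F={3}): 0:4→1,6→0,0→2,k→3 1:4→4,6→1,0→5,k→3 2:4→6,6→2,0→2,k→3 3:4→3,6→3,0→3,k→3 4:4→4,6→4,0→7,k→3 5:4→8,6→5,0→5,k→3 6:4→9,6→6,0→6,k→3 7:4→10,6→7,0→11,k→3 8:4→9,6→8,0→10,k→3 9:4→3,6→9,0→12,k→3 10:4→12,6→10,0→13,k→3 11:4→13,6→11,0→3,k→3 12:4→3,6→12,0→14,k→3 13:4→14,6→13,0→3,k→3 14:4→3,6→14,0→3,k→3.
'k': N↓-sim [26, 7] end={s16,s17,s20,s26,s30,s34,s6} ∉↓L; 1/1 del acc.
'0444': run [26, 22, 18, 10, 1] end={s30} rej; 4/4 deletions ∈↓L.
'44000': N↓-sim [26, 24, 21, 13, 7, 1] end={s30} — reject; 5/5 del acc.
3 minimals (antichain).


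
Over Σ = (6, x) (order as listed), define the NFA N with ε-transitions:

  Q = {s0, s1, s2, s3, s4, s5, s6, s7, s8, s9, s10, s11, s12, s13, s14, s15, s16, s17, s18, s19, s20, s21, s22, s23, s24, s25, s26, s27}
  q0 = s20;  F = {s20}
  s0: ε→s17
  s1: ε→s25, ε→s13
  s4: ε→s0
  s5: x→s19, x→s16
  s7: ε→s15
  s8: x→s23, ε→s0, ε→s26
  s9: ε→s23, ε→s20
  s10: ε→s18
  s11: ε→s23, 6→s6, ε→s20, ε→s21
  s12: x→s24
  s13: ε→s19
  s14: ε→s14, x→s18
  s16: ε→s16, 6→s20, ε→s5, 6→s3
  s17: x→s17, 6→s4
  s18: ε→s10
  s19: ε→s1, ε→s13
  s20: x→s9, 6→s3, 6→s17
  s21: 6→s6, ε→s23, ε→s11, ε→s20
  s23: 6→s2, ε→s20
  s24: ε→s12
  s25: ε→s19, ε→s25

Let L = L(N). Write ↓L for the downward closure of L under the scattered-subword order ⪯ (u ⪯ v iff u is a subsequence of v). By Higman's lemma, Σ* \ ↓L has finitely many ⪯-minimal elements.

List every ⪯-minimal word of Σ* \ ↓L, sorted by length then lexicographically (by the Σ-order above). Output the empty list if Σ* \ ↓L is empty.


|Q|=28, |F|=1, |δ|=42 (27 ε).
min D↑ (2 st, q0=0, F={1}): 0:6→1,x→0 1:6→1,x→1.
'6': |S_i|=[8, 5] end={s0,s17,s2,s3,s4} ∉↓L; 1/1 single-dels accept.
1 words, ⪯-incomp.

A = [6].
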